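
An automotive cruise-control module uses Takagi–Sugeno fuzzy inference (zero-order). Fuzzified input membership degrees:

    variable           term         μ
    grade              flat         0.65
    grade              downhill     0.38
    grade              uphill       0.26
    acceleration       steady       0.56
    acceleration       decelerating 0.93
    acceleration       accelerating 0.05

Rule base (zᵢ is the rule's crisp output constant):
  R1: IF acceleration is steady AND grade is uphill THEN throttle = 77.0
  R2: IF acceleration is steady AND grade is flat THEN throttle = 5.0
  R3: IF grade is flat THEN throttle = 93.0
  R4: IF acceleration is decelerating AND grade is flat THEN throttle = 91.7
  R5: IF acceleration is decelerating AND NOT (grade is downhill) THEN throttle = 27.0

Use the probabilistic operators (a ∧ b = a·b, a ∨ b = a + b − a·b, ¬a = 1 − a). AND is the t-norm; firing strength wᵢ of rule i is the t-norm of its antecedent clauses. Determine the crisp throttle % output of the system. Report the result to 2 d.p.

61.73

R1 (z=77.0): steady=0.56, uphill=0.26; AND[a·b] → w = 0.1456
R2 (z=5.0): steady=0.56, flat=0.65; AND[a·b] → w = 0.3640
R3 (z=93.0): flat=0.65 → w = 0.6500
R4 (z=91.7): decelerating=0.93, flat=0.65; AND[a·b] → w = 0.6045
R5 (z=27.0): decelerating=0.93, ¬downhill=1−0.38=0.62; AND[a·b] → w = 0.5766
Weighted average = (0.1456·77.0 + 0.3640·5.0 + 0.6500·93.0 + 0.6045·91.7 + 0.5766·27.0) / (0.1456 + 0.3640 + 0.6500 + 0.6045 + 0.5766)
  = 144.4821 / 2.3407 = 61.73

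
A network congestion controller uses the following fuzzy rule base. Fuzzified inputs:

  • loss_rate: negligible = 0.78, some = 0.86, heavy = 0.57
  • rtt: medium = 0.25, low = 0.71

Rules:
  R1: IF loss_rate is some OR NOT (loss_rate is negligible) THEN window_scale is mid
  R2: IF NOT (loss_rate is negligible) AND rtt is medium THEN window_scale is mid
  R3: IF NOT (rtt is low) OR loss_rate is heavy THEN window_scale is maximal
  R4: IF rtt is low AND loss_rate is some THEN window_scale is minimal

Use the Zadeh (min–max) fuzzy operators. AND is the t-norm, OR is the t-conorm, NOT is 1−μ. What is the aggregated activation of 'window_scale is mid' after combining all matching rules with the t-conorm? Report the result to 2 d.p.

R1: some=0.86, ¬negligible=1−0.78=0.22; OR[max(a, b)] → w = 0.86
R2: ¬negligible=1−0.78=0.22, medium=0.25; AND[min(a, b)] → w = 0.22
R3: ¬low=1−0.71=0.29, heavy=0.57; OR[max(a, b)] → w = 0.57
R4: low=0.71, some=0.86; AND[min(a, b)] → w = 0.71
Rules with consequent 'mid': {R1, R2} → strengths 0.86, 0.22
Aggregate via t-conorm [max(a, b)]: 0.86

0.86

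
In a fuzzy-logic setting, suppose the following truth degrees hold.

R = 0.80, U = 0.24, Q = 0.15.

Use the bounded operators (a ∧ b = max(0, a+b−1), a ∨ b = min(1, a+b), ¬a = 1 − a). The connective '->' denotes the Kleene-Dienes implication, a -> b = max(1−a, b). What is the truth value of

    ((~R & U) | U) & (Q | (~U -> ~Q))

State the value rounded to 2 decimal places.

0.24

~R = 1 − 0.80 = 0.20
~R & U = max(0, a+b−1) on (0.20, 0.24) = 0.00
(~R & U) | U = min(1, a+b) on (0.00, 0.24) = 0.24
~U = 1 − 0.24 = 0.76
~Q = 1 − 0.15 = 0.85
~U -> ~Q  [Kleene-Dienes: max(1−a, b)] with a=0.76, b=0.85 → 0.85
Q | (~U -> ~Q) = min(1, a+b) on (0.15, 0.85) = 1.00
((~R & U) | U) & (Q | (~U -> ~Q)) = max(0, a+b−1) on (0.24, 1.00) = 0.24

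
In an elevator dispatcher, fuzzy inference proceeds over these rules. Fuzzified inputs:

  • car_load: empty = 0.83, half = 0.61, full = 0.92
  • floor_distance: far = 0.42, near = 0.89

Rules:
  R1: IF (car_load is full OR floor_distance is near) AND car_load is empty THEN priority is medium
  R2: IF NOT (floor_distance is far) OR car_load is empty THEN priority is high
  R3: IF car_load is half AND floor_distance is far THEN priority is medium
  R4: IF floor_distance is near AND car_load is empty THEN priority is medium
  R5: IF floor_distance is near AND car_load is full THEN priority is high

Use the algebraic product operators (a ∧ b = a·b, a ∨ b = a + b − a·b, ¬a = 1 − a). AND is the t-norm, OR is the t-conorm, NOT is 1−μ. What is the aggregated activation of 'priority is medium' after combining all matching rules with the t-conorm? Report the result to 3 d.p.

0.966

R1: (full=0.92 OR near=0.89) = 0.9912; AND[a·b] with empty=0.83 → w = 0.8227
R2: ¬far=1−0.42=0.58, empty=0.83; OR[a + b − a·b] → w = 0.9286
R3: half=0.61, far=0.42; AND[a·b] → w = 0.2562
R4: near=0.89, empty=0.83; AND[a·b] → w = 0.7387
R5: near=0.89, full=0.92; AND[a·b] → w = 0.8188
Rules with consequent 'medium': {R1, R3, R4} → strengths 0.8227, 0.2562, 0.7387
Aggregate via t-conorm [a + b − a·b]: 0.9655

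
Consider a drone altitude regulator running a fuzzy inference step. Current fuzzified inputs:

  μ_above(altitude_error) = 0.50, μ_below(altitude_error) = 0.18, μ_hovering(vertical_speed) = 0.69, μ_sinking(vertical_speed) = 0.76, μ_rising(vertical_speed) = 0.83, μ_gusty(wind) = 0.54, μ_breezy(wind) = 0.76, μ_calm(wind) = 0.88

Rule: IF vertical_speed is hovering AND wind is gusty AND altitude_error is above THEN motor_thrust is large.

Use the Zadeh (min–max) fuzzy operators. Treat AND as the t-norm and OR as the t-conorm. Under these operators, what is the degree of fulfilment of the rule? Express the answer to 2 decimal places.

0.50

firing strength: hovering=0.69, gusty=0.54, above=0.50; AND[min(a, b)] → w = 0.50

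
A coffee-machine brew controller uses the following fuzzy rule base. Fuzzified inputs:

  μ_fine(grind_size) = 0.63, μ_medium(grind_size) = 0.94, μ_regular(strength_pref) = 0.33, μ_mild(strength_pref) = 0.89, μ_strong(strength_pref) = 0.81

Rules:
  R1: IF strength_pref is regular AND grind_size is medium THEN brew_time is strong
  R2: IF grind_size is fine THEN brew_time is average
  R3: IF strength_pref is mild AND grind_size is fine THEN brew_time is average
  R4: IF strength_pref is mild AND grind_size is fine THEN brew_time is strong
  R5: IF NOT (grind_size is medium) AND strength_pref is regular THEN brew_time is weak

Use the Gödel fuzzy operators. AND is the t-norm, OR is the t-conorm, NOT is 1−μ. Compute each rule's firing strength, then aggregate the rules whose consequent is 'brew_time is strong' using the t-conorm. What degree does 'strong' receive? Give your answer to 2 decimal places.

R1: regular=0.33, medium=0.94; AND[min(a, b)] → w = 0.33
R2: fine=0.63 → w = 0.63
R3: mild=0.89, fine=0.63; AND[min(a, b)] → w = 0.63
R4: mild=0.89, fine=0.63; AND[min(a, b)] → w = 0.63
R5: ¬medium=1−0.94=0.06, regular=0.33; AND[min(a, b)] → w = 0.06
Rules with consequent 'strong': {R1, R4} → strengths 0.33, 0.63
Aggregate via t-conorm [max(a, b)]: 0.63

0.63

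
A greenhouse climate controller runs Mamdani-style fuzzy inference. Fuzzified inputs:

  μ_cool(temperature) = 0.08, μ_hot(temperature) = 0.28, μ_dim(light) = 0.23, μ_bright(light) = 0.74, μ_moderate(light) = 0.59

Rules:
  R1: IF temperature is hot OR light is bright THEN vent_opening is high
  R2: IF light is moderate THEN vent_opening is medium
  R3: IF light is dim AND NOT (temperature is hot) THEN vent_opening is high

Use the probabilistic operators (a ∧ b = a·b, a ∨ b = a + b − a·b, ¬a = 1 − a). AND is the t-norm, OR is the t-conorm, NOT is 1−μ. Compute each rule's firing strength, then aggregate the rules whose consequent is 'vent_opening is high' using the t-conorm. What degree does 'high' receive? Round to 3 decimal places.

R1: hot=0.28, bright=0.74; OR[a + b − a·b] → w = 0.8128
R2: moderate=0.59 → w = 0.5900
R3: dim=0.23, ¬hot=1−0.28=0.72; AND[a·b] → w = 0.1656
Rules with consequent 'high': {R1, R3} → strengths 0.8128, 0.1656
Aggregate via t-conorm [a + b − a·b]: 0.8438

0.844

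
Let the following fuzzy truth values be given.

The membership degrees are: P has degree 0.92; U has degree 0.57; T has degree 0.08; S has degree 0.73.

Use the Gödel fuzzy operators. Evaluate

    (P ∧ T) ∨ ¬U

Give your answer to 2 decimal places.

P ∧ T = min(a, b) on (0.92, 0.08) = 0.08
¬U = 1 − 0.57 = 0.43
(P ∧ T) ∨ ¬U = max(a, b) on (0.08, 0.43) = 0.43

0.43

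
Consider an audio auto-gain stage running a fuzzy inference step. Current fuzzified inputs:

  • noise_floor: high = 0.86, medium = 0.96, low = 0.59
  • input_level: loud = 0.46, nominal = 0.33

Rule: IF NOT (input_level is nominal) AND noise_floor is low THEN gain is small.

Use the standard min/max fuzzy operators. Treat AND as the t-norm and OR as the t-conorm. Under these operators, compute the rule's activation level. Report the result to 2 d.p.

0.59

firing strength: ¬nominal=1−0.33=0.67, low=0.59; AND[min(a, b)] → w = 0.59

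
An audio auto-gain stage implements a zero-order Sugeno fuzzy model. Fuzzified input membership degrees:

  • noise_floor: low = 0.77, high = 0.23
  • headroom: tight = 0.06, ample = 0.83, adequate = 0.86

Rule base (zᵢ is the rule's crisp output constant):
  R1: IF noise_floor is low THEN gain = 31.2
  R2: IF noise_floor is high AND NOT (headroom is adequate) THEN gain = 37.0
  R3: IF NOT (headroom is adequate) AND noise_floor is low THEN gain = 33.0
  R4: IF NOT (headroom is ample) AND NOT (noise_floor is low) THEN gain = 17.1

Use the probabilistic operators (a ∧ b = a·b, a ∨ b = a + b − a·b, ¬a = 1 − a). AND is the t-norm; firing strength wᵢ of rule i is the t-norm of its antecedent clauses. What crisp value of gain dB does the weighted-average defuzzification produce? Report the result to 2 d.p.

R1 (z=31.2): low=0.77 → w = 0.7700
R2 (z=37.0): high=0.23, ¬adequate=1−0.86=0.14; AND[a·b] → w = 0.0322
R3 (z=33.0): ¬adequate=1−0.86=0.14, low=0.77; AND[a·b] → w = 0.1078
R4 (z=17.1): ¬ample=1−0.83=0.17, ¬low=1−0.77=0.23; AND[a·b] → w = 0.0391
Weighted average = (0.7700·31.2 + 0.0322·37.0 + 0.1078·33.0 + 0.0391·17.1) / (0.7700 + 0.0322 + 0.1078 + 0.0391)
  = 29.4414 / 0.9491 = 31.02

31.02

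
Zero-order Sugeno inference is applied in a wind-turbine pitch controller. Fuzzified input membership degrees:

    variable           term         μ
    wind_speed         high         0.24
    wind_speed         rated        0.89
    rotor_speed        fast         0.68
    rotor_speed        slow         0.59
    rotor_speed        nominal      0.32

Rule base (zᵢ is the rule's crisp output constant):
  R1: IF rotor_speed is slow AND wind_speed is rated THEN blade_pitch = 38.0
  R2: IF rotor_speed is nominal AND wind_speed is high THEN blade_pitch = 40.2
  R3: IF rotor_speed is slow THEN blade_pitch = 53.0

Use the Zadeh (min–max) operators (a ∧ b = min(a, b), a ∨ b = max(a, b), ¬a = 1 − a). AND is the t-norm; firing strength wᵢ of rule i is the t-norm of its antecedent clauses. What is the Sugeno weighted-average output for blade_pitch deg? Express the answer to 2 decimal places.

44.60

R1 (z=38.0): slow=0.59, rated=0.89; AND[min(a, b)] → w = 0.59
R2 (z=40.2): nominal=0.32, high=0.24; AND[min(a, b)] → w = 0.24
R3 (z=53.0): slow=0.59 → w = 0.59
Weighted average = (0.59·38.0 + 0.24·40.2 + 0.59·53.0) / (0.59 + 0.24 + 0.59)
  = 63.3380 / 1.4200 = 44.60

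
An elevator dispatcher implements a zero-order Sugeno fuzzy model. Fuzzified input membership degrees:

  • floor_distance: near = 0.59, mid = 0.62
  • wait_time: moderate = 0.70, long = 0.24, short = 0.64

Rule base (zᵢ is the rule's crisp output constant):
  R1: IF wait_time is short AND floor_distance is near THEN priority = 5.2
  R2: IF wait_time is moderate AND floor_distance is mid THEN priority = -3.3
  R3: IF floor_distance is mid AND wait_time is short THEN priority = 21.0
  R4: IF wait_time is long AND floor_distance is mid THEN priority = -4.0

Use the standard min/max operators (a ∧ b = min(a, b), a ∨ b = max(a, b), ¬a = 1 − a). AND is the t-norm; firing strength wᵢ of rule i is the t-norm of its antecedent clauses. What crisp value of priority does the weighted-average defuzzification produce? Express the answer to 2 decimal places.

R1 (z=5.2): short=0.64, near=0.59; AND[min(a, b)] → w = 0.59
R2 (z=-3.3): moderate=0.70, mid=0.62; AND[min(a, b)] → w = 0.62
R3 (z=21.0): mid=0.62, short=0.64; AND[min(a, b)] → w = 0.62
R4 (z=-4.0): long=0.24, mid=0.62; AND[min(a, b)] → w = 0.24
Weighted average = (0.59·5.2 + 0.62·-3.3 + 0.62·21.0 + 0.24·-4.0) / (0.59 + 0.62 + 0.62 + 0.24)
  = 13.0820 / 2.0700 = 6.32

6.32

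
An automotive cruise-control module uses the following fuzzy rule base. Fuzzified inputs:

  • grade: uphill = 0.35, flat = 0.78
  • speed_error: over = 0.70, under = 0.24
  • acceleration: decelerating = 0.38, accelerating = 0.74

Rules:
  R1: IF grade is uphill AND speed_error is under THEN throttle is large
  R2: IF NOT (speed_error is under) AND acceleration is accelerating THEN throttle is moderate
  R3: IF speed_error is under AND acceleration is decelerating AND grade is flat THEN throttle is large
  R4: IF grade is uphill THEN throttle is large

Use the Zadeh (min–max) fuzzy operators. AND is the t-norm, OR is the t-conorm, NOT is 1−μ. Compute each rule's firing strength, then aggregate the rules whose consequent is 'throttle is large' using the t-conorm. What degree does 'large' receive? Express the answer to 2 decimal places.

0.35

R1: uphill=0.35, under=0.24; AND[min(a, b)] → w = 0.24
R2: ¬under=1−0.24=0.76, accelerating=0.74; AND[min(a, b)] → w = 0.74
R3: under=0.24, decelerating=0.38, flat=0.78; AND[min(a, b)] → w = 0.24
R4: uphill=0.35 → w = 0.35
Rules with consequent 'large': {R1, R3, R4} → strengths 0.24, 0.24, 0.35
Aggregate via t-conorm [max(a, b)]: 0.35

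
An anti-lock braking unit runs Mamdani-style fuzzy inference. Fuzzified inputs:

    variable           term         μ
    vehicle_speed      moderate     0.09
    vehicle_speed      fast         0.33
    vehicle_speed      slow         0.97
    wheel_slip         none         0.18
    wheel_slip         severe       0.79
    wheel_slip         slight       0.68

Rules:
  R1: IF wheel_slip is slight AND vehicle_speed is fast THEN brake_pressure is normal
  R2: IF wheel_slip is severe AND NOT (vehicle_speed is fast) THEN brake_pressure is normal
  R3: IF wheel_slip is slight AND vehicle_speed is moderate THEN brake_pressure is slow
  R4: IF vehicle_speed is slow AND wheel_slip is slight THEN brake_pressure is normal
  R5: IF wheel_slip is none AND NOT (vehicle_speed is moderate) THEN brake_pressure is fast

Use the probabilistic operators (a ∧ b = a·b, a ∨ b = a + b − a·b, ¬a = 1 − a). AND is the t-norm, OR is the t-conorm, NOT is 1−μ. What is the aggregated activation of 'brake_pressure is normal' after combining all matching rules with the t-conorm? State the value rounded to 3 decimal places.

R1: slight=0.68, fast=0.33; AND[a·b] → w = 0.2244
R2: severe=0.79, ¬fast=1−0.33=0.67; AND[a·b] → w = 0.5293
R3: slight=0.68, moderate=0.09; AND[a·b] → w = 0.0612
R4: slow=0.97, slight=0.68; AND[a·b] → w = 0.6596
R5: none=0.18, ¬moderate=1−0.09=0.91; AND[a·b] → w = 0.1638
Rules with consequent 'normal': {R1, R2, R4} → strengths 0.2244, 0.5293, 0.6596
Aggregate via t-conorm [a + b − a·b]: 0.8757

0.876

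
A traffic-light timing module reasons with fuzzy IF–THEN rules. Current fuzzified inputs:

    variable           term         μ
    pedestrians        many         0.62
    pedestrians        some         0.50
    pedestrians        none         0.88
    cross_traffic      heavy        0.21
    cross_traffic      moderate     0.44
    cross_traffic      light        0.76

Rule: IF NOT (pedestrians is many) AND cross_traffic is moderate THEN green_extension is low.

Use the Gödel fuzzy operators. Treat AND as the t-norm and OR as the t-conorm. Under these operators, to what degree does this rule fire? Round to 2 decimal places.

firing strength: ¬many=1−0.62=0.38, moderate=0.44; AND[min(a, b)] → w = 0.38

0.38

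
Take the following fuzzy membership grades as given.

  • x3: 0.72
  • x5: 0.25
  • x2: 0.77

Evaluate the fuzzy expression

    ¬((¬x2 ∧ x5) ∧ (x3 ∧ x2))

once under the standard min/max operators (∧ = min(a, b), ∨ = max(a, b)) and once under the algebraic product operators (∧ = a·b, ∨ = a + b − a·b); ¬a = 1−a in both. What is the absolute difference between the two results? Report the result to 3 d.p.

Under standard min/max:
  ¬x2 = 1 − 0.77 = 0.23
  ¬x2 ∧ x5 = min(a, b) on (0.23, 0.25) = 0.23
  x3 ∧ x2 = min(a, b) on (0.72, 0.77) = 0.72
  (¬x2 ∧ x5) ∧ (x3 ∧ x2) = min(a, b) on (0.23, 0.72) = 0.23
  ¬((¬x2 ∧ x5) ∧ (x3 ∧ x2)) = 1 − 0.23 = 0.77
  → value = 0.7700
Under algebraic product:
  ¬x2 = 1 − 0.7700 = 0.2300
  ¬x2 ∧ x5 = a·b on (0.2300, 0.2500) = 0.0575
  x3 ∧ x2 = a·b on (0.7200, 0.7700) = 0.5544
  (¬x2 ∧ x5) ∧ (x3 ∧ x2) = a·b on (0.0575, 0.5544) = 0.0319
  ¬((¬x2 ∧ x5) ∧ (x3 ∧ x2)) = 1 − 0.0319 = 0.9681
  → value = 0.9681
|0.7700 − 0.9681| = 0.198

0.198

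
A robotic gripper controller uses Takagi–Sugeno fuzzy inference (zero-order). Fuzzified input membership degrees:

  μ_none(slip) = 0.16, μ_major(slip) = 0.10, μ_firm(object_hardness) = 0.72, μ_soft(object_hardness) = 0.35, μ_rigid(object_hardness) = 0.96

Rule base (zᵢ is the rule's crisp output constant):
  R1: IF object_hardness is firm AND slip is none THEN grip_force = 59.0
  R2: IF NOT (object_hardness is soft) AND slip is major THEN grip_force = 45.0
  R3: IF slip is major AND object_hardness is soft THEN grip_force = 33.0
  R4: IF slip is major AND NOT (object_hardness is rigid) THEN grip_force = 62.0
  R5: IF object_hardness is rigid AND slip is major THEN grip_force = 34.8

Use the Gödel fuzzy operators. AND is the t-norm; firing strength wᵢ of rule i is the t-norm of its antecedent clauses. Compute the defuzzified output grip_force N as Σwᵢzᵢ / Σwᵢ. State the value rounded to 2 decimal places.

R1 (z=59.0): firm=0.72, none=0.16; AND[min(a, b)] → w = 0.16
R2 (z=45.0): ¬soft=1−0.35=0.65, major=0.10; AND[min(a, b)] → w = 0.10
R3 (z=33.0): major=0.10, soft=0.35; AND[min(a, b)] → w = 0.10
R4 (z=62.0): major=0.10, ¬rigid=1−0.96=0.04; AND[min(a, b)] → w = 0.04
R5 (z=34.8): rigid=0.96, major=0.10; AND[min(a, b)] → w = 0.10
Weighted average = (0.16·59.0 + 0.10·45.0 + 0.10·33.0 + 0.04·62.0 + 0.10·34.8) / (0.16 + 0.10 + 0.10 + 0.04 + 0.10)
  = 23.2000 / 0.5000 = 46.40

46.40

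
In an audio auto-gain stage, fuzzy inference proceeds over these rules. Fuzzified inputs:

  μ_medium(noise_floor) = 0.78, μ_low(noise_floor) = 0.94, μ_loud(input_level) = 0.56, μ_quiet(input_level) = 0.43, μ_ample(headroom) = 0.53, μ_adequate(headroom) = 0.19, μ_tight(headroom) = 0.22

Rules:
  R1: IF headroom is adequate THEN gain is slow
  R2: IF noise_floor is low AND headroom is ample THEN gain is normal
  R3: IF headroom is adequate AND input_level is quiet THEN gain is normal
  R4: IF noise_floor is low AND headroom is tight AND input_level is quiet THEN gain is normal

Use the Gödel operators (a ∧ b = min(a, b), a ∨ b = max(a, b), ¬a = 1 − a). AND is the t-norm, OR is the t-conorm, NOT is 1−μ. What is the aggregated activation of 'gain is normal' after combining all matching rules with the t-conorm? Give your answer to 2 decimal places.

R1: adequate=0.19 → w = 0.19
R2: low=0.94, ample=0.53; AND[min(a, b)] → w = 0.53
R3: adequate=0.19, quiet=0.43; AND[min(a, b)] → w = 0.19
R4: low=0.94, tight=0.22, quiet=0.43; AND[min(a, b)] → w = 0.22
Rules with consequent 'normal': {R2, R3, R4} → strengths 0.53, 0.19, 0.22
Aggregate via t-conorm [max(a, b)]: 0.53

0.53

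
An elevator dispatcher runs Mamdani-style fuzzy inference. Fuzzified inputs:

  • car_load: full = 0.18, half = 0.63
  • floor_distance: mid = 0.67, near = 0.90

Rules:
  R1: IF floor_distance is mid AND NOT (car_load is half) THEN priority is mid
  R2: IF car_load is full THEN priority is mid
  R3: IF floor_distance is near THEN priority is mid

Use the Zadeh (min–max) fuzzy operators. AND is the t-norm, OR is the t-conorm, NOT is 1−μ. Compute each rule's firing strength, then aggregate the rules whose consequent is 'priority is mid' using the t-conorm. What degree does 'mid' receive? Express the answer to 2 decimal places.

0.90

R1: mid=0.67, ¬half=1−0.63=0.37; AND[min(a, b)] → w = 0.37
R2: full=0.18 → w = 0.18
R3: near=0.90 → w = 0.90
Rules with consequent 'mid': {R1, R2, R3} → strengths 0.37, 0.18, 0.90
Aggregate via t-conorm [max(a, b)]: 0.90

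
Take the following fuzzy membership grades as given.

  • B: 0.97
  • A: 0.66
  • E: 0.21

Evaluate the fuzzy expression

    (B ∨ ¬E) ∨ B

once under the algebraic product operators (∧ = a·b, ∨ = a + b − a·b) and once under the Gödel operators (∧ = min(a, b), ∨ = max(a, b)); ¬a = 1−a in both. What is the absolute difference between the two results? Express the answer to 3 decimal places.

Under algebraic product:
  ¬E = 1 − 0.2100 = 0.7900
  B ∨ ¬E = a + b − a·b on (0.9700, 0.7900) = 0.9937
  (B ∨ ¬E) ∨ B = a + b − a·b on (0.9937, 0.9700) = 0.9998
  → value = 0.9998
Under Gödel:
  ¬E = 1 − 0.21 = 0.79
  B ∨ ¬E = max(a, b) on (0.97, 0.79) = 0.97
  (B ∨ ¬E) ∨ B = max(a, b) on (0.97, 0.97) = 0.97
  → value = 0.9700
|0.9998 − 0.9700| = 0.030

0.030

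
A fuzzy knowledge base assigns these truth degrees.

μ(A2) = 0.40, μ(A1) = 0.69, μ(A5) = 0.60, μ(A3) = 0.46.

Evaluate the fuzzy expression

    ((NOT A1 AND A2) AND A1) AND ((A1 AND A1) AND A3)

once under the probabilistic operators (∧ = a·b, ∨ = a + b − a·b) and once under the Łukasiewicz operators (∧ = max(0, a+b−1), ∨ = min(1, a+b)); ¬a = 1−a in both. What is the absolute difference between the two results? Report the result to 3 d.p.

0.019

Under probabilistic:
  NOT A1 = 1 − 0.6900 = 0.3100
  NOT A1 AND A2 = a·b on (0.3100, 0.4000) = 0.1240
  (NOT A1 AND A2) AND A1 = a·b on (0.1240, 0.6900) = 0.0856
  A1 AND A1 = a·b on (0.6900, 0.6900) = 0.4761
  (A1 AND A1) AND A3 = a·b on (0.4761, 0.4600) = 0.2190
  ((NOT A1 AND A2) AND A1) AND ((A1 AND A1) AND A3) = a·b on (0.0856, 0.2190) = 0.0187
  → value = 0.0187
Under Łukasiewicz:
  NOT A1 = 1 − 0.69 = 0.31
  NOT A1 AND A2 = max(0, a+b−1) on (0.31, 0.40) = 0.00
  (NOT A1 AND A2) AND A1 = max(0, a+b−1) on (0.00, 0.69) = 0.00
  A1 AND A1 = max(0, a+b−1) on (0.69, 0.69) = 0.38
  (A1 AND A1) AND A3 = max(0, a+b−1) on (0.38, 0.46) = 0.00
  ((NOT A1 AND A2) AND A1) AND ((A1 AND A1) AND A3) = max(0, a+b−1) on (0.00, 0.00) = 0.00
  → value = 0.0000
|0.0187 − 0.0000| = 0.019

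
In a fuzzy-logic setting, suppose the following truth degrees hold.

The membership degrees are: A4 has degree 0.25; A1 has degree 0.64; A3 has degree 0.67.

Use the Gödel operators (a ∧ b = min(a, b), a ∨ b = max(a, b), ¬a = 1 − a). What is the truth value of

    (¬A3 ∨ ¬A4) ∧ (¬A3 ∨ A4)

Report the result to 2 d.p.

¬A3 = 1 − 0.67 = 0.33
¬A4 = 1 − 0.25 = 0.75
¬A3 ∨ ¬A4 = max(a, b) on (0.33, 0.75) = 0.75
¬A3 = 1 − 0.67 = 0.33
¬A3 ∨ A4 = max(a, b) on (0.33, 0.25) = 0.33
(¬A3 ∨ ¬A4) ∧ (¬A3 ∨ A4) = min(a, b) on (0.75, 0.33) = 0.33

0.33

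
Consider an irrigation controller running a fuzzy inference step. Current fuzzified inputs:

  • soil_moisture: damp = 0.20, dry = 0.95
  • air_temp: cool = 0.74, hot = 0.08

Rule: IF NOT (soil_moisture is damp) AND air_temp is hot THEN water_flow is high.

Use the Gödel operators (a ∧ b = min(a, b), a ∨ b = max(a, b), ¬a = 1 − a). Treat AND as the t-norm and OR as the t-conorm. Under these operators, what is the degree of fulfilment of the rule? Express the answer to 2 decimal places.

0.08

firing strength: ¬damp=1−0.20=0.80, hot=0.08; AND[min(a, b)] → w = 0.08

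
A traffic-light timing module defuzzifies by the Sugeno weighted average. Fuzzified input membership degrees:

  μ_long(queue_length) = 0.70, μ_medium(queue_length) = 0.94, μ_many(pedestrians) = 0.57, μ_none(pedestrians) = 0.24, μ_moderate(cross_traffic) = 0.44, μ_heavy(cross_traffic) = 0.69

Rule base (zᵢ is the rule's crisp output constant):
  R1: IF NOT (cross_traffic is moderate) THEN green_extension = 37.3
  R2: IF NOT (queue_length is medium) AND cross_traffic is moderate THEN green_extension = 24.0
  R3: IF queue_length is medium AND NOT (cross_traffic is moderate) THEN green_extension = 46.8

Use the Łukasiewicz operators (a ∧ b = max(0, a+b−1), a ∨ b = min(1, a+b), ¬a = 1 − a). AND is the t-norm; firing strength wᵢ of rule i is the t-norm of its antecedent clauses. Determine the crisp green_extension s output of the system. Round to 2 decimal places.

R1 (z=37.3): ¬moderate=1−0.44=0.56 → w = 0.56
R2 (z=24.0): ¬medium=1−0.94=0.06, moderate=0.44; AND[max(0, a+b−1)] → w = 0.00
R3 (z=46.8): medium=0.94, ¬moderate=1−0.44=0.56; AND[max(0, a+b−1)] → w = 0.50
Weighted average = (0.56·37.3 + 0.00·24.0 + 0.50·46.8) / (0.56 + 0.00 + 0.50)
  = 44.2880 / 1.0600 = 41.78

41.78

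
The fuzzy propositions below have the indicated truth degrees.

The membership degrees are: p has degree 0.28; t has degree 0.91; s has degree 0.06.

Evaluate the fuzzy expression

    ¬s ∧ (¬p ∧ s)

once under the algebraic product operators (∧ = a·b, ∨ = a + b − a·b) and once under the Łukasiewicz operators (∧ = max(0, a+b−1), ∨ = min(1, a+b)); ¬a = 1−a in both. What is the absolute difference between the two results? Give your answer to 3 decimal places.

Under algebraic product:
  ¬s = 1 − 0.0600 = 0.9400
  ¬p = 1 − 0.2800 = 0.7200
  ¬p ∧ s = a·b on (0.7200, 0.0600) = 0.0432
  ¬s ∧ (¬p ∧ s) = a·b on (0.9400, 0.0432) = 0.0406
  → value = 0.0406
Under Łukasiewicz:
  ¬s = 1 − 0.06 = 0.94
  ¬p = 1 − 0.28 = 0.72
  ¬p ∧ s = max(0, a+b−1) on (0.72, 0.06) = 0.00
  ¬s ∧ (¬p ∧ s) = max(0, a+b−1) on (0.94, 0.00) = 0.00
  → value = 0.0000
|0.0406 − 0.0000| = 0.041

0.041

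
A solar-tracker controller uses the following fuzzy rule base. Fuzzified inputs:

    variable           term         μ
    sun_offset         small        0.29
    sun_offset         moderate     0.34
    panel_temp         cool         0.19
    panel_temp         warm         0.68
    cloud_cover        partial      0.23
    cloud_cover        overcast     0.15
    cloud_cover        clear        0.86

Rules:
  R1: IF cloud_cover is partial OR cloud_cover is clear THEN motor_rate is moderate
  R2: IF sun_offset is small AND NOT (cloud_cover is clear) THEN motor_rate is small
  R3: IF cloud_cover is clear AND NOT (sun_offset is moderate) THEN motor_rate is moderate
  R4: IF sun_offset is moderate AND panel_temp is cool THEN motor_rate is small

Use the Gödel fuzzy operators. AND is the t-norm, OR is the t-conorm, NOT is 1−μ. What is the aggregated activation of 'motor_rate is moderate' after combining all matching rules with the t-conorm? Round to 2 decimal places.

R1: partial=0.23, clear=0.86; OR[max(a, b)] → w = 0.86
R2: small=0.29, ¬clear=1−0.86=0.14; AND[min(a, b)] → w = 0.14
R3: clear=0.86, ¬moderate=1−0.34=0.66; AND[min(a, b)] → w = 0.66
R4: moderate=0.34, cool=0.19; AND[min(a, b)] → w = 0.19
Rules with consequent 'moderate': {R1, R3} → strengths 0.86, 0.66
Aggregate via t-conorm [max(a, b)]: 0.86

0.86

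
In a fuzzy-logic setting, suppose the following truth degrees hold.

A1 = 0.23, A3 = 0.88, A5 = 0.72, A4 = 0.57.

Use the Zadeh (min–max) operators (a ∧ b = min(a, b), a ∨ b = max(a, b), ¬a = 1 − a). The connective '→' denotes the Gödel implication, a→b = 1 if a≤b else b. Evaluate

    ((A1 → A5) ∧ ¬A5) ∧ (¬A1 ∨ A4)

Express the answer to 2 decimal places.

0.28

A1 → A5  [Gödel: 1 if a≤b else b] with a=0.23, b=0.72 → 1.00
¬A5 = 1 − 0.72 = 0.28
(A1 → A5) ∧ ¬A5 = min(a, b) on (1.00, 0.28) = 0.28
¬A1 = 1 − 0.23 = 0.77
¬A1 ∨ A4 = max(a, b) on (0.77, 0.57) = 0.77
((A1 → A5) ∧ ¬A5) ∧ (¬A1 ∨ A4) = min(a, b) on (0.28, 0.77) = 0.28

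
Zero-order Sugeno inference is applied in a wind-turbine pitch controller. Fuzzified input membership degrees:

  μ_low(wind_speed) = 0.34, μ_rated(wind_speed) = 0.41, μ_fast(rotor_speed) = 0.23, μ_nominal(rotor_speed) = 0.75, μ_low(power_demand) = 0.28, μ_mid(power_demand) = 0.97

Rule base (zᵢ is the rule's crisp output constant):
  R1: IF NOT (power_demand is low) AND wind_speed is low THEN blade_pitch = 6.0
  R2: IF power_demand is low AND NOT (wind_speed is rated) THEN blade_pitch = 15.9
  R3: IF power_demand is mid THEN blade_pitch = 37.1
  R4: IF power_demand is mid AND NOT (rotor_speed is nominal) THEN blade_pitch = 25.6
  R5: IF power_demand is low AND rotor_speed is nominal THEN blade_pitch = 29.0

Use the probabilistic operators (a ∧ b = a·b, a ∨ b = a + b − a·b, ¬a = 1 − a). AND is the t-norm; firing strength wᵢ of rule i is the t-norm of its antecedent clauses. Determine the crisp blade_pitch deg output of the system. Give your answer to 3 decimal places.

R1 (z=6.0): ¬low=1−0.28=0.72, low=0.34; AND[a·b] → w = 0.2448
R2 (z=15.9): low=0.28, ¬rated=1−0.41=0.59; AND[a·b] → w = 0.1652
R3 (z=37.1): mid=0.97 → w = 0.9700
R4 (z=25.6): mid=0.97, ¬nominal=1−0.75=0.25; AND[a·b] → w = 0.2425
R5 (z=29.0): low=0.28, nominal=0.75; AND[a·b] → w = 0.2100
Weighted average = (0.2448·6.0 + 0.1652·15.9 + 0.9700·37.1 + 0.2425·25.6 + 0.2100·29.0) / (0.2448 + 0.1652 + 0.9700 + 0.2425 + 0.2100)
  = 52.3805 / 1.8325 = 28.584

28.584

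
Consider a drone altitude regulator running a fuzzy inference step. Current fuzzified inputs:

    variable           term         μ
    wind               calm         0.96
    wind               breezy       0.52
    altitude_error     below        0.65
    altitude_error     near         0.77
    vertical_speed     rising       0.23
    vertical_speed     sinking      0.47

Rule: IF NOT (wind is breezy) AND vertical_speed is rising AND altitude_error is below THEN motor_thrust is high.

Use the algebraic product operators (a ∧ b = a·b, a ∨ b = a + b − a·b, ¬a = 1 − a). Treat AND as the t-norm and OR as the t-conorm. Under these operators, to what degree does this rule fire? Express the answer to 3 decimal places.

firing strength: ¬breezy=1−0.52=0.48, rising=0.23, below=0.65; AND[a·b] → w = 0.0718

0.072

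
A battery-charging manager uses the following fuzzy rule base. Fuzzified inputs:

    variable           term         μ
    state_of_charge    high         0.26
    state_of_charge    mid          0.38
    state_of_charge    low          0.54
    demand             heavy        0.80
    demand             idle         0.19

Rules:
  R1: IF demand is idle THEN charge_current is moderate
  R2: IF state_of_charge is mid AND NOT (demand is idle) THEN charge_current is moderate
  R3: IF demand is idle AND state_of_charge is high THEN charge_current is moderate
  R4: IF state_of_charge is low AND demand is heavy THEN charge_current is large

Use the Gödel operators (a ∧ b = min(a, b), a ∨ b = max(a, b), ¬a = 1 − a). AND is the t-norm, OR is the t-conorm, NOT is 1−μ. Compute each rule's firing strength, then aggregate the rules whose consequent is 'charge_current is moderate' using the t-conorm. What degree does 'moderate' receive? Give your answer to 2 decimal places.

R1: idle=0.19 → w = 0.19
R2: mid=0.38, ¬idle=1−0.19=0.81; AND[min(a, b)] → w = 0.38
R3: idle=0.19, high=0.26; AND[min(a, b)] → w = 0.19
R4: low=0.54, heavy=0.80; AND[min(a, b)] → w = 0.54
Rules with consequent 'moderate': {R1, R2, R3} → strengths 0.19, 0.38, 0.19
Aggregate via t-conorm [max(a, b)]: 0.38

0.38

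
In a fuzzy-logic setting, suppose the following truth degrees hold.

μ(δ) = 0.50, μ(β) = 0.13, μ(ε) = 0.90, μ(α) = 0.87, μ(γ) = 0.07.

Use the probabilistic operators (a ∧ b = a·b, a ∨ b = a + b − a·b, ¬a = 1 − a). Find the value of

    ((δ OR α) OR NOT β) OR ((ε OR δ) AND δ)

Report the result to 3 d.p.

0.996

δ OR α = a + b − a·b on (0.5000, 0.8700) = 0.9350
NOT β = 1 − 0.1300 = 0.8700
(δ OR α) OR NOT β = a + b − a·b on (0.9350, 0.8700) = 0.9916
ε OR δ = a + b − a·b on (0.9000, 0.5000) = 0.9500
(ε OR δ) AND δ = a·b on (0.9500, 0.5000) = 0.4750
((δ OR α) OR NOT β) OR ((ε OR δ) AND δ) = a + b − a·b on (0.9916, 0.4750) = 0.9956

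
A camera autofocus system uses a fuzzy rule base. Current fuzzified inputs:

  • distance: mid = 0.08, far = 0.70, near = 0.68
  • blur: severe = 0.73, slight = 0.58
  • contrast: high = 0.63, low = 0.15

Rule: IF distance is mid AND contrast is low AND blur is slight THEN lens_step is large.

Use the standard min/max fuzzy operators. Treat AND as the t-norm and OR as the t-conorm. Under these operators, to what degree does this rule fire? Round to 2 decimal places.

0.08

firing strength: mid=0.08, low=0.15, slight=0.58; AND[min(a, b)] → w = 0.08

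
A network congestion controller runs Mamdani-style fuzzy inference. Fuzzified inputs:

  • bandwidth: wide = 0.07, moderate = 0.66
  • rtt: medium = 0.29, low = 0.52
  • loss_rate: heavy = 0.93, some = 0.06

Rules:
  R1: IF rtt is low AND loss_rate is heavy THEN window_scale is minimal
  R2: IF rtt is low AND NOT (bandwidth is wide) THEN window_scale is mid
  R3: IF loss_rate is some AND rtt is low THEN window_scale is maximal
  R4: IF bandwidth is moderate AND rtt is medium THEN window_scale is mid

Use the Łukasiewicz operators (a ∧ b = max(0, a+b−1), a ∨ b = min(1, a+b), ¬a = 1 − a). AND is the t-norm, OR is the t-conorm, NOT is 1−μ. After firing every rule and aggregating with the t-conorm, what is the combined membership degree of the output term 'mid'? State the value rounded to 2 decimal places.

R1: low=0.52, heavy=0.93; AND[max(0, a+b−1)] → w = 0.45
R2: low=0.52, ¬wide=1−0.07=0.93; AND[max(0, a+b−1)] → w = 0.45
R3: some=0.06, low=0.52; AND[max(0, a+b−1)] → w = 0.00
R4: moderate=0.66, medium=0.29; AND[max(0, a+b−1)] → w = 0.00
Rules with consequent 'mid': {R2, R4} → strengths 0.45, 0.00
Aggregate via t-conorm [min(1, a+b)]: 0.45

0.45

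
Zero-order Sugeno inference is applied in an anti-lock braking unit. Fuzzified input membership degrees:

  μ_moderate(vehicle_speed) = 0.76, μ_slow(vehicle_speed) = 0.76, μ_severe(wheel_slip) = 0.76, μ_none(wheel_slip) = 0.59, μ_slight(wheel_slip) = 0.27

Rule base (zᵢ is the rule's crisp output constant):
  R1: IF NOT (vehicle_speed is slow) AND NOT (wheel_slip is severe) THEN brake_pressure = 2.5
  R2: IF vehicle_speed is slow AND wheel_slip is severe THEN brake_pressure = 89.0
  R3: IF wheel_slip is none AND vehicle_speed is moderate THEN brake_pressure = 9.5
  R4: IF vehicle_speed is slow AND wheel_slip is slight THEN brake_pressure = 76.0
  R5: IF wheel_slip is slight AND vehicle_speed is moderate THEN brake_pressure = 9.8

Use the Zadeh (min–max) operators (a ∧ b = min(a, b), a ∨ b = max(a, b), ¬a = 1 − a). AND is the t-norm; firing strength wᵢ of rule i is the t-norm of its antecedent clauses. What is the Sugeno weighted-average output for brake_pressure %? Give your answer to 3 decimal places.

R1 (z=2.5): ¬slow=1−0.76=0.24, ¬severe=1−0.76=0.24; AND[min(a, b)] → w = 0.24
R2 (z=89.0): slow=0.76, severe=0.76; AND[min(a, b)] → w = 0.76
R3 (z=9.5): none=0.59, moderate=0.76; AND[min(a, b)] → w = 0.59
R4 (z=76.0): slow=0.76, slight=0.27; AND[min(a, b)] → w = 0.27
R5 (z=9.8): slight=0.27, moderate=0.76; AND[min(a, b)] → w = 0.27
Weighted average = (0.24·2.5 + 0.76·89.0 + 0.59·9.5 + 0.27·76.0 + 0.27·9.8) / (0.24 + 0.76 + 0.59 + 0.27 + 0.27)
  = 97.0110 / 2.1300 = 45.545

45.545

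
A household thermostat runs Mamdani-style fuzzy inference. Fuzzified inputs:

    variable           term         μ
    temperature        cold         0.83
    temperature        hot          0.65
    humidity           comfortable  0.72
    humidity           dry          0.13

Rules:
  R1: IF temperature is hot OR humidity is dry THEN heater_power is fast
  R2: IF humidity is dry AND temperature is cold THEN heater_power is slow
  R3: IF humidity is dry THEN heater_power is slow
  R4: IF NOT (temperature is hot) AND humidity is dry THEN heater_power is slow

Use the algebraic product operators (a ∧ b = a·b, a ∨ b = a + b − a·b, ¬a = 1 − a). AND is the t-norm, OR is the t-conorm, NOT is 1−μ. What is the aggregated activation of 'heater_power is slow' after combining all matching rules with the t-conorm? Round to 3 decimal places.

R1: hot=0.65, dry=0.13; OR[a + b − a·b] → w = 0.6955
R2: dry=0.13, cold=0.83; AND[a·b] → w = 0.1079
R3: dry=0.13 → w = 0.1300
R4: ¬hot=1−0.65=0.35, dry=0.13; AND[a·b] → w = 0.0455
Rules with consequent 'slow': {R2, R3, R4} → strengths 0.1079, 0.1300, 0.0455
Aggregate via t-conorm [a + b − a·b]: 0.2592

0.259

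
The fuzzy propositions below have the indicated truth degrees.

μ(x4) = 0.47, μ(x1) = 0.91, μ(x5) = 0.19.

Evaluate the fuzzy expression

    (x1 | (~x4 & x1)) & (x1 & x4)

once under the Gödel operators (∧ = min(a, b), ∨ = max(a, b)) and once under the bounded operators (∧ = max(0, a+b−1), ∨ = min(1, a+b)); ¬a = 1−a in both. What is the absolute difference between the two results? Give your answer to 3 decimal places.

Under Gödel:
  ~x4 = 1 − 0.47 = 0.53
  ~x4 & x1 = min(a, b) on (0.53, 0.91) = 0.53
  x1 | (~x4 & x1) = max(a, b) on (0.91, 0.53) = 0.91
  x1 & x4 = min(a, b) on (0.91, 0.47) = 0.47
  (x1 | (~x4 & x1)) & (x1 & x4) = min(a, b) on (0.91, 0.47) = 0.47
  → value = 0.4700
Under bounded:
  ~x4 = 1 − 0.47 = 0.53
  ~x4 & x1 = max(0, a+b−1) on (0.53, 0.91) = 0.44
  x1 | (~x4 & x1) = min(1, a+b) on (0.91, 0.44) = 1.00
  x1 & x4 = max(0, a+b−1) on (0.91, 0.47) = 0.38
  (x1 | (~x4 & x1)) & (x1 & x4) = max(0, a+b−1) on (1.00, 0.38) = 0.38
  → value = 0.3800
|0.4700 − 0.3800| = 0.090

0.090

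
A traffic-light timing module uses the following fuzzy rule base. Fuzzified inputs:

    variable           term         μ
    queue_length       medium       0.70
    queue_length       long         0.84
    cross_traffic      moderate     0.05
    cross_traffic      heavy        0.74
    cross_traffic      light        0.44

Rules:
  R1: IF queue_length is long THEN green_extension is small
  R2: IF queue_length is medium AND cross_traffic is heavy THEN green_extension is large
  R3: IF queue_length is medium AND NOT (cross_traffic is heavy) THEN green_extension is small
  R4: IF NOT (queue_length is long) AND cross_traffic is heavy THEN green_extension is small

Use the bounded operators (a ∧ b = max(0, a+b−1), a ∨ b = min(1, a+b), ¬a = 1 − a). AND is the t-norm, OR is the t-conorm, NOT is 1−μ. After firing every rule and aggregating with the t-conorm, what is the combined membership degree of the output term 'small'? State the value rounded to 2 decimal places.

R1: long=0.84 → w = 0.84
R2: medium=0.70, heavy=0.74; AND[max(0, a+b−1)] → w = 0.44
R3: medium=0.70, ¬heavy=1−0.74=0.26; AND[max(0, a+b−1)] → w = 0.00
R4: ¬long=1−0.84=0.16, heavy=0.74; AND[max(0, a+b−1)] → w = 0.00
Rules with consequent 'small': {R1, R3, R4} → strengths 0.84, 0.00, 0.00
Aggregate via t-conorm [min(1, a+b)]: 0.84

0.84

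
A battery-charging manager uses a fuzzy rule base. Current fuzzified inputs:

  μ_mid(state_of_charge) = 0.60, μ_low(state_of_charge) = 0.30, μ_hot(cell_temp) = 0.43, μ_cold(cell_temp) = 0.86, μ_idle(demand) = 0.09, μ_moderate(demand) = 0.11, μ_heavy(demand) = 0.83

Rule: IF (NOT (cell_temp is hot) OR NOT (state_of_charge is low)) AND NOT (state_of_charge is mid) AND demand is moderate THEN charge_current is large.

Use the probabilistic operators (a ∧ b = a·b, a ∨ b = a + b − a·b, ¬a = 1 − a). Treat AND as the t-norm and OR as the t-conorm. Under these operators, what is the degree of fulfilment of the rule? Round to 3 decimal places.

firing strength: (¬hot=1−0.43=0.57 OR ¬low=1−0.30=0.70) = 0.8710; AND[a·b] with ¬mid=1−0.60=0.40, moderate=0.11 → w = 0.0383

0.038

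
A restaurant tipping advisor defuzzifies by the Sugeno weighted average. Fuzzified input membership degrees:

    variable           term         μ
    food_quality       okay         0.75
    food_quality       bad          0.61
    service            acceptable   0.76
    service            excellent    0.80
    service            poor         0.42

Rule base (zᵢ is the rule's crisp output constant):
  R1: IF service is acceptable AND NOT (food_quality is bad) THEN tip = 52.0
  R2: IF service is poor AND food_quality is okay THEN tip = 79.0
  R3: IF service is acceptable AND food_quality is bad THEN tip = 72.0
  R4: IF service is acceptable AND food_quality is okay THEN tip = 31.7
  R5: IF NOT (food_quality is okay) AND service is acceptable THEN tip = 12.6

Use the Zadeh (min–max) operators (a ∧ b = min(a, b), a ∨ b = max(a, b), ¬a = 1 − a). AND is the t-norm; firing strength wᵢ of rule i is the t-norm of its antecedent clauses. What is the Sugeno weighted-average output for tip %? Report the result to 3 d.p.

51.366

R1 (z=52.0): acceptable=0.76, ¬bad=1−0.61=0.39; AND[min(a, b)] → w = 0.39
R2 (z=79.0): poor=0.42, okay=0.75; AND[min(a, b)] → w = 0.42
R3 (z=72.0): acceptable=0.76, bad=0.61; AND[min(a, b)] → w = 0.61
R4 (z=31.7): acceptable=0.76, okay=0.75; AND[min(a, b)] → w = 0.75
R5 (z=12.6): ¬okay=1−0.75=0.25, acceptable=0.76; AND[min(a, b)] → w = 0.25
Weighted average = (0.39·52.0 + 0.42·79.0 + 0.61·72.0 + 0.75·31.7 + 0.25·12.6) / (0.39 + 0.42 + 0.61 + 0.75 + 0.25)
  = 124.3050 / 2.4200 = 51.366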